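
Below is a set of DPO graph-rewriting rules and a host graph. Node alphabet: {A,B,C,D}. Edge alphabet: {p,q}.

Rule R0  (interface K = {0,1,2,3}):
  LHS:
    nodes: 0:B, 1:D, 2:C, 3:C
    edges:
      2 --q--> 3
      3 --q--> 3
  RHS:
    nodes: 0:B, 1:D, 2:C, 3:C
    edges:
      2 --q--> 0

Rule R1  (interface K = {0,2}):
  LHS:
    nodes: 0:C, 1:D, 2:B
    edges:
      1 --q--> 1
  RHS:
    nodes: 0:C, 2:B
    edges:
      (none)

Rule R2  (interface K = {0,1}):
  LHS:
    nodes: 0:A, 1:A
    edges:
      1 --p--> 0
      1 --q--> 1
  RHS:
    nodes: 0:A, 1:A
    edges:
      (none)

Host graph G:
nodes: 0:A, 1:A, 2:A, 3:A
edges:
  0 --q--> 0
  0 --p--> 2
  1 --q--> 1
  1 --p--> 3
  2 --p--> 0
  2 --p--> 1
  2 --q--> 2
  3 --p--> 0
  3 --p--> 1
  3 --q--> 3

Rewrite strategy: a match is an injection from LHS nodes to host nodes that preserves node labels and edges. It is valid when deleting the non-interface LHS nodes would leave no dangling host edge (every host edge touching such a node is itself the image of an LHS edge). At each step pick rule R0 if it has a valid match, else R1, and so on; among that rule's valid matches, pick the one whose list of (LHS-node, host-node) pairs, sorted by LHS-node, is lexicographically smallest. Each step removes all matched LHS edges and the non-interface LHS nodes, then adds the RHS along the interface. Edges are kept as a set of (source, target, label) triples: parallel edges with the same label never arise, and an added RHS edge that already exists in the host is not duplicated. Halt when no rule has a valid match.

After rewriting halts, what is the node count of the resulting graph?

start.  V:4 E:10  edges: 0-q->0 0-p->2 1-q->1 1-p->3 2-p->0 2-p->1 2-q->2 3-p->0 3-p->1 3-q->3
1. fire R2 via {0↦0, 1↦2}  →  V:4 E:8  edges: 0-q->0 0-p->2 1-q->1 1-p->3 2-p->1 3-p->0 3-p->1 3-q->3
2. fire R2 via {0↦0, 1↦3}  →  V:4 E:6  edges: 0-q->0 0-p->2 1-q->1 1-p->3 2-p->1 3-p->1
3. fire R2 via {0↦2, 1↦0}  →  V:4 E:4  edges: 1-q->1 1-p->3 2-p->1 3-p->1
4. fire R2 via {0↦3, 1↦1}  →  V:4 E:2  edges: 2-p->1 3-p->1
halt: no rule applies after step 4
NF nodes: {0:A, 1:A, 2:A, 3:A}

Answer: 4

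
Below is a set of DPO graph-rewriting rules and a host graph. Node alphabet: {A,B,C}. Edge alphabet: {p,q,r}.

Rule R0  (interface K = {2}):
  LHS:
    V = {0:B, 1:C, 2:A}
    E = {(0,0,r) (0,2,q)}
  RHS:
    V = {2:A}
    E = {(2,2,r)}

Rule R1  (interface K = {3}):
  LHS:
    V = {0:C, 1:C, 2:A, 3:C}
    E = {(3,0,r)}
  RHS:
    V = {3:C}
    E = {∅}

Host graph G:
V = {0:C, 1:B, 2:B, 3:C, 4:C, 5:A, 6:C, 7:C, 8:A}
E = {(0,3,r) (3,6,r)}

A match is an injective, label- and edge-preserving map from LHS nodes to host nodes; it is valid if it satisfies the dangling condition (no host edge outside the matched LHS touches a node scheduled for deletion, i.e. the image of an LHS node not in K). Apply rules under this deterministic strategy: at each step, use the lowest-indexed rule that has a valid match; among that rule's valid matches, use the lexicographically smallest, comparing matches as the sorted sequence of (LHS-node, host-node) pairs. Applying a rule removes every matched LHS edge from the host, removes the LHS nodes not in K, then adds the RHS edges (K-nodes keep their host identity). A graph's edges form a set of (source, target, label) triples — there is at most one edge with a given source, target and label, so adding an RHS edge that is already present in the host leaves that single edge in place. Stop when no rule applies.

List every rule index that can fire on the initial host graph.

Answer: [R1]

Steps:
R0: no valid match — LHS pattern not found
R1: 4 valid matches — {0↦6, 1↦4, 2↦5, 3↦3}, {0↦6, 1↦4, 2↦8, 3↦3}, {0↦6, 1↦7, 2↦5, 3↦3} (+1 more)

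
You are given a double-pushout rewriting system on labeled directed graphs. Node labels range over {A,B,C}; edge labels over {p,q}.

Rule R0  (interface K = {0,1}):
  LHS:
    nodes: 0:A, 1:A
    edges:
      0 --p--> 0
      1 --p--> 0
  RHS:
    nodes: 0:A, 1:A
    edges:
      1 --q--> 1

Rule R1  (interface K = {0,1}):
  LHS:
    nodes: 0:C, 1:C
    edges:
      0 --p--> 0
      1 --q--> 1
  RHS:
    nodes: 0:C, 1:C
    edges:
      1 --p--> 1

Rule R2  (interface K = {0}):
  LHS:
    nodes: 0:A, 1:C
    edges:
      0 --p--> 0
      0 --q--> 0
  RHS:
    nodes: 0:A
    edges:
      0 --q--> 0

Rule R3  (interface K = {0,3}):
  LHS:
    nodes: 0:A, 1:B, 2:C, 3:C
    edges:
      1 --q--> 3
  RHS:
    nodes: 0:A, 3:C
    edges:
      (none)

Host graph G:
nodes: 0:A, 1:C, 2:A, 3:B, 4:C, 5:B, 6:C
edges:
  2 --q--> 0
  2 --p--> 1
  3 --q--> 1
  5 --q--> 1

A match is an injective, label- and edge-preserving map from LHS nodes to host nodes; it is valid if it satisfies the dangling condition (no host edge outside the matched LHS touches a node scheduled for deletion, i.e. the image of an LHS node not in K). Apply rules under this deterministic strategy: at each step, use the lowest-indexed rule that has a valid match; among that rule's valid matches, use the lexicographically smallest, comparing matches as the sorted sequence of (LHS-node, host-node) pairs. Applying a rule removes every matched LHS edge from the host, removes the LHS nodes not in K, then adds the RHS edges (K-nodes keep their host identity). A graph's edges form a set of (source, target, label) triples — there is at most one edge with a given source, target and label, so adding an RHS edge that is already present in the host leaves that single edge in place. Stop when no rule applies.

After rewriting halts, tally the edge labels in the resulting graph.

initial: |V|=7 |E|=4  E = 2-q->0 2-p->1 3-q->1 5-q->1
step 1: apply R3 at {0↦0, 1↦3, 2↦4, 3↦1}  → |V|=5 |E|=3  E = 2-q->0 2-p->1 5-q->1
step 2: apply R3 at {0↦0, 1↦5, 2↦6, 3↦1}  → |V|=3 |E|=2  E = 2-q->0 2-p->1
halt: no rule applies after step 2
NF edges: [(2, 0, 'q'), (2, 1, 'p')]

Answer: p:1 q:1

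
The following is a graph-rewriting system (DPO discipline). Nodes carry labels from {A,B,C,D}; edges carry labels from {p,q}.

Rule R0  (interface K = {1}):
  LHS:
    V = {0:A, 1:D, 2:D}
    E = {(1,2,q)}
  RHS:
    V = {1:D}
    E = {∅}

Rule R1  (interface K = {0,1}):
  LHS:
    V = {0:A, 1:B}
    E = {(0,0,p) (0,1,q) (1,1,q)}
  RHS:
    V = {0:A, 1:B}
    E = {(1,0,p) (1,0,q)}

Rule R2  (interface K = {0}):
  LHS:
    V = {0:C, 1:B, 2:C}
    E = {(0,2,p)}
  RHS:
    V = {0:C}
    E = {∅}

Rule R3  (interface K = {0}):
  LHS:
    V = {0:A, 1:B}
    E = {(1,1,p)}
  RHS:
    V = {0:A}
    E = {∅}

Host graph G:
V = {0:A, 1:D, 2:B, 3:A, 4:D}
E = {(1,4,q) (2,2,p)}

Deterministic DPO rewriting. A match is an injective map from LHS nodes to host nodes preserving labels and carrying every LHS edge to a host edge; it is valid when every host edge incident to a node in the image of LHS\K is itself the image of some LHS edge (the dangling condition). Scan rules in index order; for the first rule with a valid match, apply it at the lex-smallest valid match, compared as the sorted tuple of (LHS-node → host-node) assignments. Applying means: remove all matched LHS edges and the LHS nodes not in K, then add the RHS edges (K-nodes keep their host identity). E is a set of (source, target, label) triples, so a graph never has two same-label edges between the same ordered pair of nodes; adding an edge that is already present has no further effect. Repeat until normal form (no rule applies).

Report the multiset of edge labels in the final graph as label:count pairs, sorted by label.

Answer: (no edges)

Rewrite trace:
[0] host  ⇒  5 nodes, 2 edges  {1-q->4 2-p->2}
[1] R0 @ {0↦0, 1↦1, 2↦4}  ⇒  3 nodes, 1 edges  {2-p->2}
[2] R3 @ {0↦3, 1↦2}  ⇒  2 nodes, 0 edges  {∅}
halt: no rule applies after step 2
NF edges: []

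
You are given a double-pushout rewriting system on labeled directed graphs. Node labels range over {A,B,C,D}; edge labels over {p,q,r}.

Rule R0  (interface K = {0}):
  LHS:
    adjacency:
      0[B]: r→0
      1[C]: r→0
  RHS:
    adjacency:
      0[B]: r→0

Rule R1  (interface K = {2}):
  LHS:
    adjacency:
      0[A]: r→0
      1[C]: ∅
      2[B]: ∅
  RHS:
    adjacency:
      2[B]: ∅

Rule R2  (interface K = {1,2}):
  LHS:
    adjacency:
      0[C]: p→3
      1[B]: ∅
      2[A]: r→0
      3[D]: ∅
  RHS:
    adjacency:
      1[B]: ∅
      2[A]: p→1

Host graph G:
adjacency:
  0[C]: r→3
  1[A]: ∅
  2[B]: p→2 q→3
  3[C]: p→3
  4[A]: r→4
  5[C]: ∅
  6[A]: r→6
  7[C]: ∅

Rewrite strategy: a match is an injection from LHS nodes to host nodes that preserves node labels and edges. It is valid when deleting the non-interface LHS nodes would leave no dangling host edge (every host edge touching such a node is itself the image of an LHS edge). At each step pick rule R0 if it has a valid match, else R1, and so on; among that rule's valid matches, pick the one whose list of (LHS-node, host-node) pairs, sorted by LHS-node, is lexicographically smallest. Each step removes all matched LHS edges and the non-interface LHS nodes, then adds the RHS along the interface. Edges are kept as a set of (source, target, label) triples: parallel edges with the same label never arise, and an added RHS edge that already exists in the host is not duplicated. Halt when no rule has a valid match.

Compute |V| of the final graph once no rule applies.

Answer: 4

Steps:
[0] host  ⇒  8 nodes, 6 edges  {0-r->3 2-p->2 2-q->3 3-p->3 4-r->4 6-r->6}
[1] R1 @ {0↦4, 1↦5, 2↦2}  ⇒  6 nodes, 5 edges  {0-r->3 2-p->2 2-q->3 3-p->3 6-r->6}
[2] R1 @ {0↦6, 1↦7, 2↦2}  ⇒  4 nodes, 4 edges  {0-r->3 2-p->2 2-q->3 3-p->3}
normal form: no rule applies after step 2
NF nodes: {0:C, 1:A, 2:B, 3:C}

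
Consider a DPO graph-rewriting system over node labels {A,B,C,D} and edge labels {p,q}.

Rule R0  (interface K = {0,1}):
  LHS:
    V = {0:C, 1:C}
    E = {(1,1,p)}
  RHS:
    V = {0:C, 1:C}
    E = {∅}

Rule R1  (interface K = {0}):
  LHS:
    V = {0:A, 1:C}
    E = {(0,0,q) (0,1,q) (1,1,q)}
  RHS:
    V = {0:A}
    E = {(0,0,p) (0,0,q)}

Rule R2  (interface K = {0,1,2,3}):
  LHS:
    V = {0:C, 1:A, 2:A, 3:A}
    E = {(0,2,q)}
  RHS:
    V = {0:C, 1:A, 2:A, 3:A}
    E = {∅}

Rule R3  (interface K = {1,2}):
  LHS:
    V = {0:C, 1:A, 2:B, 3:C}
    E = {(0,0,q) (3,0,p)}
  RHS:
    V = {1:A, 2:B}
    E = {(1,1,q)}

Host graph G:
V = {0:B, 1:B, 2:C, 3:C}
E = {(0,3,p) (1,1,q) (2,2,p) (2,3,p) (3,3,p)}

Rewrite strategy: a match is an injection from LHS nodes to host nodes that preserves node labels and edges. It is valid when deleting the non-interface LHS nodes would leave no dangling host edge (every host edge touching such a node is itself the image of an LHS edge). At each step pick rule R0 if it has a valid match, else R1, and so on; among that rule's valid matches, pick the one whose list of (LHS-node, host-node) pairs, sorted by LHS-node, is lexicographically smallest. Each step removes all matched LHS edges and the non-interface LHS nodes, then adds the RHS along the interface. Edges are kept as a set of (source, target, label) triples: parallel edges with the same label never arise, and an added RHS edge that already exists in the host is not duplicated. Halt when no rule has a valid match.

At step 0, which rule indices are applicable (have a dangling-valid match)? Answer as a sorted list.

Answer: [R0]

Derivation:
R0: 2 valid matches — {0↦2, 1↦3}, {0↦3, 1↦2}
R1: no valid match — LHS pattern not found
R2: no valid match — LHS pattern not found
R3: no valid match — LHS pattern not found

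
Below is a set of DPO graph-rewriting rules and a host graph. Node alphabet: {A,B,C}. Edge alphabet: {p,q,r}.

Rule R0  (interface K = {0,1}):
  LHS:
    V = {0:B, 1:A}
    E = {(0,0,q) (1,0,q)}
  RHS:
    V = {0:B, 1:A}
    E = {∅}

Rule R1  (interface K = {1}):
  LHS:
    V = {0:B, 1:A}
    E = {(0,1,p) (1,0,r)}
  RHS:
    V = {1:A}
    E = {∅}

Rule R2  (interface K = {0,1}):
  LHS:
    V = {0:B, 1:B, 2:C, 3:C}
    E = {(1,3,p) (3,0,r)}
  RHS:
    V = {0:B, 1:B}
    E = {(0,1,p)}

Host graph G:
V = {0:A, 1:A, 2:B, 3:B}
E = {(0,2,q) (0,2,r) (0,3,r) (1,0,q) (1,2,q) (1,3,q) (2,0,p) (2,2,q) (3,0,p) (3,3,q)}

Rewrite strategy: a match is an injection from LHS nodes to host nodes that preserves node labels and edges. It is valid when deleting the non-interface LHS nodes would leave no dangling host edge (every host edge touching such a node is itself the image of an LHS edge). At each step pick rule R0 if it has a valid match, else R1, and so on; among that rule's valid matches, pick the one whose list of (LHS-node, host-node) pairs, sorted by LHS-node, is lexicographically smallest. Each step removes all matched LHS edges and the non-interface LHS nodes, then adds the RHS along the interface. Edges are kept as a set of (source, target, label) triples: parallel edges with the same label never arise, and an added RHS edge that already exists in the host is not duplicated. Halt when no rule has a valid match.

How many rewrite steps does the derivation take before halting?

start.  V:4 E:10  edges: 0-q->2 0-r->2 0-r->3 1-q->0 1-q->2 1-q->3 2-p->0 2-q->2 3-p->0 3-q->3
1. fire R0 via {0↦2, 1↦0}  →  V:4 E:8  edges: 0-r->2 0-r->3 1-q->0 1-q->2 1-q->3 2-p->0 3-p->0 3-q->3
2. fire R0 via {0↦3, 1↦1}  →  V:4 E:6  edges: 0-r->2 0-r->3 1-q->0 1-q->2 2-p->0 3-p->0
3. fire R1 via {0↦3, 1↦0}  →  V:3 E:4  edges: 0-r->2 1-q->0 1-q->2 2-p->0
final graph: no rule applies after step 3

Answer: 3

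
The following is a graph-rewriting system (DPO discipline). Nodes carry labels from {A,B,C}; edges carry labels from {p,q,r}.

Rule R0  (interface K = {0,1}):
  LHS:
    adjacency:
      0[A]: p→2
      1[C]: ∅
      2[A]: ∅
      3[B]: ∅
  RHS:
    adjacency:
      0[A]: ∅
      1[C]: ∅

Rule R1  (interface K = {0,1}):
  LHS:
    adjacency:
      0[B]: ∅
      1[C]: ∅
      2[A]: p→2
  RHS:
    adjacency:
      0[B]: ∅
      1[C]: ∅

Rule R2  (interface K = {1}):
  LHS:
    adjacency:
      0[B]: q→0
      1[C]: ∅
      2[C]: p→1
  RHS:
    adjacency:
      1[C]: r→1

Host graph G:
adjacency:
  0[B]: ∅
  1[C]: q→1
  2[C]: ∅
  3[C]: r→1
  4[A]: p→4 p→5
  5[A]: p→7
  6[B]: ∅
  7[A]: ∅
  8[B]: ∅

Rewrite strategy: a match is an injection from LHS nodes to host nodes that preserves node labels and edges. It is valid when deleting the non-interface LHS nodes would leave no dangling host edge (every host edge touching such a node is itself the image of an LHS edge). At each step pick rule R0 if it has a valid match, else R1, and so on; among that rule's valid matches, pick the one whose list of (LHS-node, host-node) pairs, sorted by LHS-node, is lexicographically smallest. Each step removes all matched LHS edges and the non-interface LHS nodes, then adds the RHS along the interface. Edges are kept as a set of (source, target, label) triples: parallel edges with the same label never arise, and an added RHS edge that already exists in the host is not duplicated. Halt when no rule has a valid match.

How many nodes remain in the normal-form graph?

initial: |V|=9 |E|=5  E = 1-q->1 3-r->1 4-p->4 4-p->5 5-p->7
step 1: apply R0 at {0↦5, 1↦1, 2↦7, 3↦0}  → |V|=7 |E|=4  E = 1-q->1 3-r->1 4-p->4 4-p->5
step 2: apply R0 at {0↦4, 1↦1, 2↦5, 3↦6}  → |V|=5 |E|=3  E = 1-q->1 3-r->1 4-p->4
step 3: apply R1 at {0↦8, 1↦1, 2↦4}  → |V|=4 |E|=2  E = 1-q->1 3-r->1
normal form: no rule applies after step 3
NF nodes: {1:C, 2:C, 3:C, 8:B}

Answer: 4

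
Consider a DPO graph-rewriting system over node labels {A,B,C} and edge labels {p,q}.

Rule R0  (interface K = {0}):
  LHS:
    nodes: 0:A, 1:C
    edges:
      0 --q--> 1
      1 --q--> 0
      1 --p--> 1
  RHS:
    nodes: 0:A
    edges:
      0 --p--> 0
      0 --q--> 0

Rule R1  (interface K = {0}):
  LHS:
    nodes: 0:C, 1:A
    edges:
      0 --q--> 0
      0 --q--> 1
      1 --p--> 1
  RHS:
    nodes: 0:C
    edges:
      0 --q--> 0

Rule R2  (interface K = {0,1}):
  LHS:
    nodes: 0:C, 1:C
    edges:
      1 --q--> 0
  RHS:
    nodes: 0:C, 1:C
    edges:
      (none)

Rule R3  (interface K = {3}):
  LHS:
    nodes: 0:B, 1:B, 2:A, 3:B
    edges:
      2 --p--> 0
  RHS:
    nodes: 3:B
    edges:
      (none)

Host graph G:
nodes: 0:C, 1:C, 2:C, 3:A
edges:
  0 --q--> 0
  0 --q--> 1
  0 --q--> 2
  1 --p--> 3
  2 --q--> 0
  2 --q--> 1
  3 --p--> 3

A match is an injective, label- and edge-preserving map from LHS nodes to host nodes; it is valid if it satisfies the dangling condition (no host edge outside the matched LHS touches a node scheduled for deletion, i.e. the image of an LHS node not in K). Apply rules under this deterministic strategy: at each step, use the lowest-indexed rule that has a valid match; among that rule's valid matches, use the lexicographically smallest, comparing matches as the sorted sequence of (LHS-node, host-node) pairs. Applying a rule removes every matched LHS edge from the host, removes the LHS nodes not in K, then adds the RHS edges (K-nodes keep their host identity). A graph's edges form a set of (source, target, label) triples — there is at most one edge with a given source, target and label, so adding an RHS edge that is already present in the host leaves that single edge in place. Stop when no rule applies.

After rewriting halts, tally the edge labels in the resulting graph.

Answer: p:2 q:1

Steps:
[0] host  ⇒  4 nodes, 7 edges  {0-q->0 0-q->1 0-q->2 1-p->3 2-q->0 2-q->1 3-p->3}
[1] R2 @ {0↦0, 1↦2}  ⇒  4 nodes, 6 edges  {0-q->0 0-q->1 0-q->2 1-p->3 2-q->1 3-p->3}
[2] R2 @ {0↦1, 1↦0}  ⇒  4 nodes, 5 edges  {0-q->0 0-q->2 1-p->3 2-q->1 3-p->3}
[3] R2 @ {0↦1, 1↦2}  ⇒  4 nodes, 4 edges  {0-q->0 0-q->2 1-p->3 3-p->3}
[4] R2 @ {0↦2, 1↦0}  ⇒  4 nodes, 3 edges  {0-q->0 1-p->3 3-p->3}
final graph: no rule applies after step 4
NF edges: [(0, 0, 'q'), (1, 3, 'p'), (3, 3, 'p')]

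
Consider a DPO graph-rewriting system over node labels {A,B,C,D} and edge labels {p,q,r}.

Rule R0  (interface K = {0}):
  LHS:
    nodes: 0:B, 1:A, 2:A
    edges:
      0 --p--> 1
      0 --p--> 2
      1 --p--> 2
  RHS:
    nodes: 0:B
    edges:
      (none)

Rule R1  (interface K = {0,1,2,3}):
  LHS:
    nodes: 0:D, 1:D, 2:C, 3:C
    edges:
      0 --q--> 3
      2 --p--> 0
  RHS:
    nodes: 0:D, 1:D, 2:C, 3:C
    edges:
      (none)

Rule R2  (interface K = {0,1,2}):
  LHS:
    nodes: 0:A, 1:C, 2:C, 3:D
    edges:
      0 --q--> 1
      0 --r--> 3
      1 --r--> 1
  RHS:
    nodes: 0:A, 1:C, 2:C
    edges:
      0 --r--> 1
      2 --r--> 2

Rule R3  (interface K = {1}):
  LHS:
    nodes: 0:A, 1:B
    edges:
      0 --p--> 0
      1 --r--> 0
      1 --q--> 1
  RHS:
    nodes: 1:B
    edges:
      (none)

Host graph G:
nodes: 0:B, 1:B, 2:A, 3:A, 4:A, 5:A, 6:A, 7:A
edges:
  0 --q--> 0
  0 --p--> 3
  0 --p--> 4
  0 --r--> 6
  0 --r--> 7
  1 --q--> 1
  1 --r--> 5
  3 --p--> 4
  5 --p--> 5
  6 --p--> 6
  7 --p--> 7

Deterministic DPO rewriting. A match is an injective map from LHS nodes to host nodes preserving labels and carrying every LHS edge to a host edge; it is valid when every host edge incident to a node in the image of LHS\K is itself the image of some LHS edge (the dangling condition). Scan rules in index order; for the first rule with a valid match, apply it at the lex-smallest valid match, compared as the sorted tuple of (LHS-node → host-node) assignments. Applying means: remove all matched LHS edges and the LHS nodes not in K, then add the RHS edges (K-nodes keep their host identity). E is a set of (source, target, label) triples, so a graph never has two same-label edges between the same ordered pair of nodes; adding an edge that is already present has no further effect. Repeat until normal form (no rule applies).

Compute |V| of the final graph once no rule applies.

start.  V:8 E:11  edges: 0-q->0 0-p->3 0-p->4 0-r->6 0-r->7 1-q->1 1-r->5 3-p->4 5-p->5 6-p->6 7-p->7
1. fire R0 via {0↦0, 1↦3, 2↦4}  →  V:6 E:8  edges: 0-q->0 0-r->6 0-r->7 1-q->1 1-r->5 5-p->5 6-p->6 7-p->7
2. fire R3 via {0↦5, 1↦1}  →  V:5 E:5  edges: 0-q->0 0-r->6 0-r->7 6-p->6 7-p->7
3. fire R3 via {0↦6, 1↦0}  →  V:4 E:2  edges: 0-r->7 7-p->7
halt: no rule applies after step 3
NF nodes: {0:B, 1:B, 2:A, 7:A}

Answer: 4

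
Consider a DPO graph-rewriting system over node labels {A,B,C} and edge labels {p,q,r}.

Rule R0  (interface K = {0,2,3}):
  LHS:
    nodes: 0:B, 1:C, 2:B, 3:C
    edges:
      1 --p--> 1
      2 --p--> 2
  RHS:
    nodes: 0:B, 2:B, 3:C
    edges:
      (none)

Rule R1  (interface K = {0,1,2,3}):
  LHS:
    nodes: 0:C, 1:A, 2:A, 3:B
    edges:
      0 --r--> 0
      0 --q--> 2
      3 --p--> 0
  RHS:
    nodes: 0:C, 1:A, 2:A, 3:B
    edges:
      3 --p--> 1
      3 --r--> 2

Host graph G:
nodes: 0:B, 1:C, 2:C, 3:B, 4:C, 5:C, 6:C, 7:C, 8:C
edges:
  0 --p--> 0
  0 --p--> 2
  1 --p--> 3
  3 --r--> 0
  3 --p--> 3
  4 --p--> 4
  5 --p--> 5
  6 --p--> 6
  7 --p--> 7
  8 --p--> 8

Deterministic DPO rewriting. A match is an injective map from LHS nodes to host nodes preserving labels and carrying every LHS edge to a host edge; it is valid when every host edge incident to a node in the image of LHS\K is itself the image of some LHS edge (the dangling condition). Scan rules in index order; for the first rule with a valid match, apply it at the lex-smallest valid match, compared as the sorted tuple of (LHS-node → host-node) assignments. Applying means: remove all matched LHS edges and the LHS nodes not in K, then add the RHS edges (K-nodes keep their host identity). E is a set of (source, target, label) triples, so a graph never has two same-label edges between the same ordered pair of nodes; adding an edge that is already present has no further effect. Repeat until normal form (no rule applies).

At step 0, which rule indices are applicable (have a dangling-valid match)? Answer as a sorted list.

Answer: [R0]

Derivation:
R0: 60 valid matches — {0↦0, 1↦4, 2↦3, 3↦1}, {0↦0, 1↦4, 2↦3, 3↦2}, {0↦0, 1↦4, 2↦3, 3↦5} (+57 more)
R1: no valid match — LHS pattern not found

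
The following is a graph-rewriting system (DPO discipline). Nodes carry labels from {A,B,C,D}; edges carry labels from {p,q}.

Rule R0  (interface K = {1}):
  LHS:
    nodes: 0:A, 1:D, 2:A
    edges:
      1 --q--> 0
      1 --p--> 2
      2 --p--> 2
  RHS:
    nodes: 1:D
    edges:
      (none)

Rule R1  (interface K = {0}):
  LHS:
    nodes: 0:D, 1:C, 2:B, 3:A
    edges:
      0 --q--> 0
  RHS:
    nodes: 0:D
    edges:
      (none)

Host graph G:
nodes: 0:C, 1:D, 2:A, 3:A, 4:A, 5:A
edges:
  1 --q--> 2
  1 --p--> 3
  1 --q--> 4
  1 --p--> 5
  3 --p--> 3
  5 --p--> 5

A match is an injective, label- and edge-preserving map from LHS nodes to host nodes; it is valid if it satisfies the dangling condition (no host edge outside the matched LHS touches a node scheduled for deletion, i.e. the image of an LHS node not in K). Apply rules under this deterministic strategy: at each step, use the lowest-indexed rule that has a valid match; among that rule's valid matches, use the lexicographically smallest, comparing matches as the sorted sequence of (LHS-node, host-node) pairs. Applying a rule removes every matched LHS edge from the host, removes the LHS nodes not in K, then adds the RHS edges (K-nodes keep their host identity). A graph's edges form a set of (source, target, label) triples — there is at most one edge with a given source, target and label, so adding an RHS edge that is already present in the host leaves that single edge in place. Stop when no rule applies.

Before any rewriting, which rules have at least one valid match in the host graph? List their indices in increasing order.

Answer: [R0]

Steps:
R0: 4 valid matches — {0↦2, 1↦1, 2↦3}, {0↦2, 1↦1, 2↦5}, {0↦4, 1↦1, 2↦3} (+1 more)
R1: no valid match — LHS pattern not found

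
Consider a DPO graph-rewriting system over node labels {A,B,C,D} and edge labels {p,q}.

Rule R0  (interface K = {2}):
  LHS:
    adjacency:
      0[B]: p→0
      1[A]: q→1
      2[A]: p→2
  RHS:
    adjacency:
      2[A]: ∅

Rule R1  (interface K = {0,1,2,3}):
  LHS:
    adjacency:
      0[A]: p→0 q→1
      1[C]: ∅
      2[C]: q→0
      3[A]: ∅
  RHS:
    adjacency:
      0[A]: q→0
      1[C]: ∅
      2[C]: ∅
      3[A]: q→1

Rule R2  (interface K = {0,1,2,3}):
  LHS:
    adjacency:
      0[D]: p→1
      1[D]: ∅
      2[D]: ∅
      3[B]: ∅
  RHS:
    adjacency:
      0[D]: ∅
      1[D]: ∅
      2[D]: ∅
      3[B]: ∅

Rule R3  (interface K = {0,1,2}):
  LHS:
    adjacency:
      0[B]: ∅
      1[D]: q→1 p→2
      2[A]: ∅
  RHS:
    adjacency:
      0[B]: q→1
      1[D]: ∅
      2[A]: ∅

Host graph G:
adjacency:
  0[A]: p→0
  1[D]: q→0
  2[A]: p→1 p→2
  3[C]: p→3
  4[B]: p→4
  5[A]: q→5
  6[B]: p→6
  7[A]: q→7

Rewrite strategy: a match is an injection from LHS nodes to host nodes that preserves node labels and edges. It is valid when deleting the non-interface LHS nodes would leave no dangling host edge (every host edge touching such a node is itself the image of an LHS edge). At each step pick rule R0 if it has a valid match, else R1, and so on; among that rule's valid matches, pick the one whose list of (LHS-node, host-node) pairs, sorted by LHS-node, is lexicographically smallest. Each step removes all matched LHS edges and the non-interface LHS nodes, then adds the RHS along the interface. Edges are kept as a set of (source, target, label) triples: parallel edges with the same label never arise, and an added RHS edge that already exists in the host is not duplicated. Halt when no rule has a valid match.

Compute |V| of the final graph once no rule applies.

Answer: 4

Rewrite trace:
[0] host  ⇒  8 nodes, 9 edges  {0-p->0 1-q->0 2-p->1 2-p->2 3-p->3 4-p->4 5-q->5 6-p->6 7-q->7}
[1] R0 @ {0↦4, 1↦5, 2↦0}  ⇒  6 nodes, 6 edges  {1-q->0 2-p->1 2-p->2 3-p->3 6-p->6 7-q->7}
[2] R0 @ {0↦6, 1↦7, 2↦2}  ⇒  4 nodes, 3 edges  {1-q->0 2-p->1 3-p->3}
normal form: no rule applies after step 2
NF nodes: {0:A, 1:D, 2:A, 3:C}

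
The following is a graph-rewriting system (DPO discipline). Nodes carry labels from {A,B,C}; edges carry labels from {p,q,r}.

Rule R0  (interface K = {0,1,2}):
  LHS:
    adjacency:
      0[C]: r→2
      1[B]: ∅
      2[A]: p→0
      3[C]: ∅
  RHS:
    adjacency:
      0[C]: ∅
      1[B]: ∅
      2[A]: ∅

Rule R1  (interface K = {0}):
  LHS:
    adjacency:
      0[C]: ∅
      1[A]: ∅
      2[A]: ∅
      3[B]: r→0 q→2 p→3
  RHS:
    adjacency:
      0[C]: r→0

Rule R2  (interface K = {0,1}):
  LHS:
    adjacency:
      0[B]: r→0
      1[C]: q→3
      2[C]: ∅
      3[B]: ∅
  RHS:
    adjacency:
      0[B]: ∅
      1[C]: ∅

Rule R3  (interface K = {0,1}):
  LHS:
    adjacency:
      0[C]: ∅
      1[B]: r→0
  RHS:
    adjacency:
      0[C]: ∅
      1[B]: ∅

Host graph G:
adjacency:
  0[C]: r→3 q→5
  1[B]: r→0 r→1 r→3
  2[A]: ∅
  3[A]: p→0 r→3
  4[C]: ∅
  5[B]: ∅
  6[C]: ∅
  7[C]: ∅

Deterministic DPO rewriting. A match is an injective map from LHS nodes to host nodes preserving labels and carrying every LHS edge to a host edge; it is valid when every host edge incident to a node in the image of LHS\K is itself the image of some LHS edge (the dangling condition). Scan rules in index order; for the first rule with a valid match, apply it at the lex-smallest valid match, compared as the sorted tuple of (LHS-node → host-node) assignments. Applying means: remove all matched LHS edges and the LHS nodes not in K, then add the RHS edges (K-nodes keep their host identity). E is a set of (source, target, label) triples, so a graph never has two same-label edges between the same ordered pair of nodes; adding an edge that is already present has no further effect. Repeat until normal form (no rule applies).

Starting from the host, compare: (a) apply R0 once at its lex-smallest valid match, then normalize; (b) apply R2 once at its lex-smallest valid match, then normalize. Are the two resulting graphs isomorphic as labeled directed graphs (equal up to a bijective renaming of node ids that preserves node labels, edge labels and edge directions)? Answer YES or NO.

Answer: YES

Rewrite trace:
branch R0-first: apply at {0↦0, 1↦1, 2↦3, 3↦4} → |E|=5, then 2 more step(s) → NF |V|=5 |E|=2 V={0:C, 1:B, 2:A, 3:A, 7:C} E=1-r->3 3-r->3
branch R2-first: apply at {0↦1, 1↦0, 2↦4, 3↦5} → |E|=5, then 2 more step(s) → NF |V|=5 |E|=2 V={0:C, 1:B, 2:A, 3:A, 7:C} E=1-r->3 3-r->3
graphs isomorphic (equal up to label-preserving node renaming)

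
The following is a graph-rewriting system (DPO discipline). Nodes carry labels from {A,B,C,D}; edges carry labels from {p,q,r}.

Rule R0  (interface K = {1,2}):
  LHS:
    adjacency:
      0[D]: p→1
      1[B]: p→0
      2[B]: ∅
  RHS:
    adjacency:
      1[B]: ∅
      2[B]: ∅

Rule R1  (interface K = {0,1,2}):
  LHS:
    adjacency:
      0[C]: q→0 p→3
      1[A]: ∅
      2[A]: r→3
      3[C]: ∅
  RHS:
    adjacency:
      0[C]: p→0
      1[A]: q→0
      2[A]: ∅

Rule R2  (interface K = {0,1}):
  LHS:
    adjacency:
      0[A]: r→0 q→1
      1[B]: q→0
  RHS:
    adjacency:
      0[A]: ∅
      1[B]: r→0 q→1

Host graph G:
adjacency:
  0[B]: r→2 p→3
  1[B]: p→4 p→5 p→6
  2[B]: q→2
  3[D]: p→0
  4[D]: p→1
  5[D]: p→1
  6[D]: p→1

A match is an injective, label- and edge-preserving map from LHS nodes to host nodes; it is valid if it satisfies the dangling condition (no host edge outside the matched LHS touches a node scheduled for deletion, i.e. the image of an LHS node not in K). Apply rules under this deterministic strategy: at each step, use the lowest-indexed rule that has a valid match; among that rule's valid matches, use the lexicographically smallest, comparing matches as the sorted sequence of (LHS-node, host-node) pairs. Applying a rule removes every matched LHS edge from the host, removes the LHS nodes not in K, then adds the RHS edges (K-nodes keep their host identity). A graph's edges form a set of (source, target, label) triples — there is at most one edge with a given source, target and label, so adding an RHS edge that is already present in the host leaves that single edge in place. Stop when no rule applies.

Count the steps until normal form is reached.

Answer: 4

Steps:
start.  V:7 E:10  edges: 0-r->2 0-p->3 1-p->4 1-p->5 1-p->6 2-q->2 3-p->0 4-p->1 5-p->1 6-p->1
1. fire R0 via {0↦3, 1↦0, 2↦1}  →  V:6 E:8  edges: 0-r->2 1-p->4 1-p->5 1-p->6 2-q->2 4-p->1 5-p->1 6-p->1
2. fire R0 via {0↦4, 1↦1, 2↦0}  →  V:5 E:6  edges: 0-r->2 1-p->5 1-p->6 2-q->2 5-p->1 6-p->1
3. fire R0 via {0↦5, 1↦1, 2↦0}  →  V:4 E:4  edges: 0-r->2 1-p->6 2-q->2 6-p->1
4. fire R0 via {0↦6, 1↦1, 2↦0}  →  V:3 E:2  edges: 0-r->2 2-q->2
normal form: no rule applies after step 4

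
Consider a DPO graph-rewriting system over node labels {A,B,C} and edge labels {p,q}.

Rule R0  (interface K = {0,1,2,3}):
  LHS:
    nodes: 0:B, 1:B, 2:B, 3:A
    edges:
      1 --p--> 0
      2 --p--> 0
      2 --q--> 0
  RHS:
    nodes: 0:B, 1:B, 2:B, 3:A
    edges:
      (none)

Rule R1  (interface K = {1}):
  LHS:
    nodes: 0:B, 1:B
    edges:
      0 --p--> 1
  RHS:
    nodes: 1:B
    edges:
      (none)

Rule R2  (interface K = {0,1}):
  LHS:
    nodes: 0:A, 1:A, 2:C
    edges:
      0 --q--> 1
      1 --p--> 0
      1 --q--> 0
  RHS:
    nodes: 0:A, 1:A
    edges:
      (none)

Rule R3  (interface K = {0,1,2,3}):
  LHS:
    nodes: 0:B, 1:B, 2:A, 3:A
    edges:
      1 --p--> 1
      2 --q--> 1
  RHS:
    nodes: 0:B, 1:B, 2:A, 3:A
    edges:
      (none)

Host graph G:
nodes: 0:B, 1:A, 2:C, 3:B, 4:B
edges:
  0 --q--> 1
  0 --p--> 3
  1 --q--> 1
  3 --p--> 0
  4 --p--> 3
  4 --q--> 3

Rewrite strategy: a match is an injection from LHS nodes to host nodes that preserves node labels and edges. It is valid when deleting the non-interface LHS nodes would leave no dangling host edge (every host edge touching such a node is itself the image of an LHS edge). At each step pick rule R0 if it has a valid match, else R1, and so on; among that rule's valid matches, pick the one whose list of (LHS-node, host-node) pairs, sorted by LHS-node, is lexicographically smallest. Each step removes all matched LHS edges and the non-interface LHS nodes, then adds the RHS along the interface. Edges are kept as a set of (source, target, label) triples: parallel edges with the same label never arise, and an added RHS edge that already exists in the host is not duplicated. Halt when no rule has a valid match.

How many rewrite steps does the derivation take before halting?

initial: |V|=5 |E|=6  E = 0-q->1 0-p->3 1-q->1 3-p->0 4-p->3 4-q->3
step 1: apply R0 at {0↦3, 1↦0, 2↦4, 3↦1}  → |V|=5 |E|=3  E = 0-q->1 1-q->1 3-p->0
step 2: apply R1 at {0↦3, 1↦0}  → |V|=4 |E|=2  E = 0-q->1 1-q->1
final graph: no rule applies after step 2

Answer: 2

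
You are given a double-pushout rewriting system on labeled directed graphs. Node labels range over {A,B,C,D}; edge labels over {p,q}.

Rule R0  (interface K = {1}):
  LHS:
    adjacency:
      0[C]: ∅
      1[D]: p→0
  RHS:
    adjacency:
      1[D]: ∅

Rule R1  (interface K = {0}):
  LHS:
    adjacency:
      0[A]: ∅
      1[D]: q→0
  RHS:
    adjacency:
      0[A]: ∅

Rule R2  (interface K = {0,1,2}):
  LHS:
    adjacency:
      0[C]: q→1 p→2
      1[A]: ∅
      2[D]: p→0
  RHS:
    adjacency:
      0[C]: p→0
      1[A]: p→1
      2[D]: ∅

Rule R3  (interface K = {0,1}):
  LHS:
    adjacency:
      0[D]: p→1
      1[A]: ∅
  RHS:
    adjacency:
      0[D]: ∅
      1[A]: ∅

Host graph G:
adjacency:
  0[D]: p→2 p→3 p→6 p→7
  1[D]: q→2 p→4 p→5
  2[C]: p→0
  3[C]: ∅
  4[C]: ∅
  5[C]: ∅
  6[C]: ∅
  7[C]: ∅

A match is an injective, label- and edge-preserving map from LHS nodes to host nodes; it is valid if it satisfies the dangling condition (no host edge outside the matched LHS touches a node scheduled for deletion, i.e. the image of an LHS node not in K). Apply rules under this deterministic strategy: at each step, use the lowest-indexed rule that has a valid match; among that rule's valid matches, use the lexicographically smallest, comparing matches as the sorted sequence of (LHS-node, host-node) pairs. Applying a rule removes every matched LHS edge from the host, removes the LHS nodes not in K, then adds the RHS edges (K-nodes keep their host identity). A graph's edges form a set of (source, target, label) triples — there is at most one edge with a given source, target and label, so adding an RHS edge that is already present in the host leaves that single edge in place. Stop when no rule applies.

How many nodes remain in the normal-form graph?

start.  V:8 E:8  edges: 0-p->2 0-p->3 0-p->6 0-p->7 1-q->2 1-p->4 1-p->5 2-p->0
1. fire R0 via {0↦3, 1↦0}  →  V:7 E:7  edges: 0-p->2 0-p->6 0-p->7 1-q->2 1-p->4 1-p->5 2-p->0
2. fire R0 via {0↦4, 1↦1}  →  V:6 E:6  edges: 0-p->2 0-p->6 0-p->7 1-q->2 1-p->5 2-p->0
3. fire R0 via {0↦5, 1↦1}  →  V:5 E:5  edges: 0-p->2 0-p->6 0-p->7 1-q->2 2-p->0
4. fire R0 via {0↦6, 1↦0}  →  V:4 E:4  edges: 0-p->2 0-p->7 1-q->2 2-p->0
5. fire R0 via {0↦7, 1↦0}  →  V:3 E:3  edges: 0-p->2 1-q->2 2-p->0
halt: no rule applies after step 5
NF nodes: {0:D, 1:D, 2:C}

Answer: 3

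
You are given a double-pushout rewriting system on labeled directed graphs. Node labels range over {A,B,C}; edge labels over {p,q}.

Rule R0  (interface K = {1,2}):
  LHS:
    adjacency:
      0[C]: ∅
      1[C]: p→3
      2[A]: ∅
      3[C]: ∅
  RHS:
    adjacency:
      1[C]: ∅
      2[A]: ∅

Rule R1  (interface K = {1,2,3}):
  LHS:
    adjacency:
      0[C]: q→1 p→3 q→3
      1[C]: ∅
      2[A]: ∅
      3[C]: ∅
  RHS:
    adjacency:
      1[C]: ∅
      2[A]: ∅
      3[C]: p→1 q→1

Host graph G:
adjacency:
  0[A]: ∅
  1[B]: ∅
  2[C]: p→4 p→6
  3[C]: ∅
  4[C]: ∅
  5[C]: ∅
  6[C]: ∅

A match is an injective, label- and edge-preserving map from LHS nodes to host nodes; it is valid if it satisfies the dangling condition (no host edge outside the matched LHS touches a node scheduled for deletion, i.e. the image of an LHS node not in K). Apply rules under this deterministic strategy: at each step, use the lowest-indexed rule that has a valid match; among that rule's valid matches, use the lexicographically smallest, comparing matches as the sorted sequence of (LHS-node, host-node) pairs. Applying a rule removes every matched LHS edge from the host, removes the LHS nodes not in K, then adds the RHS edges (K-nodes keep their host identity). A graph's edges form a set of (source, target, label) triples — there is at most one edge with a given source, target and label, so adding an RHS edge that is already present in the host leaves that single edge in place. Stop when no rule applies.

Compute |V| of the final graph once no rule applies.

Answer: 3

Steps:
initial: |V|=7 |E|=2  E = 2-p->4 2-p->6
step 1: apply R0 at {0↦3, 1↦2, 2↦0, 3↦4}  → |V|=5 |E|=1  E = 2-p->6
step 2: apply R0 at {0↦5, 1↦2, 2↦0, 3↦6}  → |V|=3 |E|=0  E = ∅
final graph: no rule applies after step 2
NF nodes: {0:A, 1:B, 2:C}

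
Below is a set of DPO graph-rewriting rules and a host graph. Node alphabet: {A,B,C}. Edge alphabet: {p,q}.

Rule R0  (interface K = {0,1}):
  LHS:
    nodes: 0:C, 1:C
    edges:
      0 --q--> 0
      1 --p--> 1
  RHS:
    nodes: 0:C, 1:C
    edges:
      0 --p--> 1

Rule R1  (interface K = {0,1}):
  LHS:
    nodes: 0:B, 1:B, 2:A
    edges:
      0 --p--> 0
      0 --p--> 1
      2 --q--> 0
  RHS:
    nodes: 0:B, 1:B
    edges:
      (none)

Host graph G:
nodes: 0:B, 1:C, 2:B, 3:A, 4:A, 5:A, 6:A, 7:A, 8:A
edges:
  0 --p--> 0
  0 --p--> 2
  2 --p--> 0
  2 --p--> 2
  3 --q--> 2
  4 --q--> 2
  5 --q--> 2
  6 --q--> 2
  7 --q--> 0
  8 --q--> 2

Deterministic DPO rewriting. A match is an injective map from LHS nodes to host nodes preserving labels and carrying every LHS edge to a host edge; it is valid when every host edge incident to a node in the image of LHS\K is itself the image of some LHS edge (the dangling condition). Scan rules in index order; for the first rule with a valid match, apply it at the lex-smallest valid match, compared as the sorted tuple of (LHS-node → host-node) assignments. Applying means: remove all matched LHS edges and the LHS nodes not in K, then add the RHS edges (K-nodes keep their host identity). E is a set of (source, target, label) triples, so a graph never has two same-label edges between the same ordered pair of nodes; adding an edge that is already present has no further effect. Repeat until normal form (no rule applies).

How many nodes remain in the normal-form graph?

start.  V:9 E:10  edges: 0-p->0 0-p->2 2-p->0 2-p->2 3-q->2 4-q->2 5-q->2 6-q->2 7-q->0 8-q->2
1. fire R1 via {0↦0, 1↦2, 2↦7}  →  V:8 E:7  edges: 2-p->0 2-p->2 3-q->2 4-q->2 5-q->2 6-q->2 8-q->2
2. fire R1 via {0↦2, 1↦0, 2↦3}  →  V:7 E:4  edges: 4-q->2 5-q->2 6-q->2 8-q->2
normal form: no rule applies after step 2
NF nodes: {0:B, 1:C, 2:B, 4:A, 5:A, 6:A, 8:A}

Answer: 7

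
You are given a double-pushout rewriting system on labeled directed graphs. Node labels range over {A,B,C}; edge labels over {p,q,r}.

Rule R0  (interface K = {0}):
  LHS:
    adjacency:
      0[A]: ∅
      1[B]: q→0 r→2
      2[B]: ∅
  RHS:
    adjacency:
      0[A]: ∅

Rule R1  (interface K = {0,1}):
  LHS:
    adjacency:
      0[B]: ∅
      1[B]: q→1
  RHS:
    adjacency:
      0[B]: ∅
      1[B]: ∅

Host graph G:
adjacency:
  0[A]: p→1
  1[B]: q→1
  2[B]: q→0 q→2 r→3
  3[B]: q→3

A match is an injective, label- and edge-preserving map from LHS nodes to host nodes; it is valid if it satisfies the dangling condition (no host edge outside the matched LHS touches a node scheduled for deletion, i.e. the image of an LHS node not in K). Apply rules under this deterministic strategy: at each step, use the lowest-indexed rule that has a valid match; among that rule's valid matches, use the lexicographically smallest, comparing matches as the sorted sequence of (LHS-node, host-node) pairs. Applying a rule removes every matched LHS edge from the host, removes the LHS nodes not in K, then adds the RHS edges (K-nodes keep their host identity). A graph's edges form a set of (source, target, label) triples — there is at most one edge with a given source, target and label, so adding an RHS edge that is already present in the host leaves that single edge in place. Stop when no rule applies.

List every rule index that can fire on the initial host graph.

Answer: [R1]

Steps:
R0: no valid match — 1 raw match, all fail dangling condition
R1: 6 valid matches — {0↦1, 1↦2}, {0↦1, 1↦3}, {0↦2, 1↦1} (+3 more)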